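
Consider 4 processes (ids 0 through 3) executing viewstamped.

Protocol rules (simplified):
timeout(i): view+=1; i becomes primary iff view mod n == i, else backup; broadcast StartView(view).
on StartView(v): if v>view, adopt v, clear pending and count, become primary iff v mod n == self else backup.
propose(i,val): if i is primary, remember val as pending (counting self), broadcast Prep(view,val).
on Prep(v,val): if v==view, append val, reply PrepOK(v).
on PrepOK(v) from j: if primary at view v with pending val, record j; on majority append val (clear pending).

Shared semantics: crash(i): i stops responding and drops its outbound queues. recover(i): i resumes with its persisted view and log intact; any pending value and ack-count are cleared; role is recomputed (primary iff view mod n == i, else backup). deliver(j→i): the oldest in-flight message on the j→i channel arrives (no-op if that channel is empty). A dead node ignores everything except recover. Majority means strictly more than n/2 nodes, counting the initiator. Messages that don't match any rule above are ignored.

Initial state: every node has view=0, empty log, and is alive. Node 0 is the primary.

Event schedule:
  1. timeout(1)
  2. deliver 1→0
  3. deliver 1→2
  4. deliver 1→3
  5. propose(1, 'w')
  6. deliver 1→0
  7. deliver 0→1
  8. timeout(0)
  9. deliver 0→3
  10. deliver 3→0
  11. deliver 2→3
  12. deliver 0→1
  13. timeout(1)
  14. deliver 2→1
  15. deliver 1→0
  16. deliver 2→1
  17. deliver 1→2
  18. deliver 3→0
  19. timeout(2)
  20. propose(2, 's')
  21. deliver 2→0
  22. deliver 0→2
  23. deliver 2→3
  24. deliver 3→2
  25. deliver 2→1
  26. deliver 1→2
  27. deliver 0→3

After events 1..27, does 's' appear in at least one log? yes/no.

[1] timeout(1) → N1(prim v1 [-])
[2] deliver 1→0 → N0(back v1 [-])
[3] deliver 1→2 → N2(back v1 [-])
[4] deliver 1→3 → N3(back v1 [-])
[5] propose(1,'w') → ∅
[6] deliver 1→0 → N0(back v1 [w])
[7] deliver 0→1 → ∅
[8] timeout(0) → N0(back v2 [w])
[9] deliver 0→3 → N3(back v2 [-])
[10] deliver 3→0 → ∅
[11] deliver 2→3 → ∅
[12] deliver 0→1 → N1(back v2 [-])
[13] timeout(1) → N1(back v3 [-])
[14] deliver 2→1 → ∅
[15] deliver 1→0 → N0(back v3 [w])
[16] deliver 2→1 → ∅
[17] deliver 1→2 → N2(back v1 [w])
[18] deliver 3→0 → ∅
[19] timeout(2) → N2(prim v2 [w])
[20] propose(2,'s') → ∅
[21] deliver 2→0 → ∅
[22] deliver 0→2 → ∅
[23] deliver 2→3 → ∅
[24] deliver 3→2 → ∅
[25] deliver 2→1 → ∅
[26] deliver 1→2 → N2(back v3 [w])
[27] deliver 0→3 → ∅

no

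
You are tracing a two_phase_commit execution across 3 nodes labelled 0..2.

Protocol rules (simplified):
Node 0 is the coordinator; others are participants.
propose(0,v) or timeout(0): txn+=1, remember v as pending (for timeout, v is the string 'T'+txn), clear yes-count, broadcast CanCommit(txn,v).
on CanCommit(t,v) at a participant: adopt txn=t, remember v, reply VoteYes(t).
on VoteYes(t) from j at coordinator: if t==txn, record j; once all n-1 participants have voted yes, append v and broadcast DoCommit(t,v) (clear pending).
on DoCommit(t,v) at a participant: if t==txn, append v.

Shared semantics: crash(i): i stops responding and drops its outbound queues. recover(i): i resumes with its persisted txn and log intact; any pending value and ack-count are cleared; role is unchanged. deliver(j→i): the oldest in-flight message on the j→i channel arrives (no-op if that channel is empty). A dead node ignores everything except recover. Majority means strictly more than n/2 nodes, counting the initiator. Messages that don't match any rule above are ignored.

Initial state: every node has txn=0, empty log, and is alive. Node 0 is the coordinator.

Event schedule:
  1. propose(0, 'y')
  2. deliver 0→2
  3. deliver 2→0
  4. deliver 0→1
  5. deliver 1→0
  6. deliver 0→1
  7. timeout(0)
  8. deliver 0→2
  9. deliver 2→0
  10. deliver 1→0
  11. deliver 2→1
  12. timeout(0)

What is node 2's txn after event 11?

1

step 1 propose(0,'y'): 0={coor,t=1,log=-}
step 2 deliver 0→2: 2={part,t=1,log=-}
step 3 deliver 2→0: —
step 4 deliver 0→1: 1={part,t=1,log=-}
step 5 deliver 1→0: 0={coor,t=1,log=y}
step 6 deliver 0→1: 1={part,t=1,log=y}
step 7 timeout(0): 0={coor,t=2,log=y}
step 8 deliver 0→2: 2={part,t=1,log=y}
step 9 deliver 2→0: —
step 10 deliver 1→0: —
step 11 deliver 2→1: —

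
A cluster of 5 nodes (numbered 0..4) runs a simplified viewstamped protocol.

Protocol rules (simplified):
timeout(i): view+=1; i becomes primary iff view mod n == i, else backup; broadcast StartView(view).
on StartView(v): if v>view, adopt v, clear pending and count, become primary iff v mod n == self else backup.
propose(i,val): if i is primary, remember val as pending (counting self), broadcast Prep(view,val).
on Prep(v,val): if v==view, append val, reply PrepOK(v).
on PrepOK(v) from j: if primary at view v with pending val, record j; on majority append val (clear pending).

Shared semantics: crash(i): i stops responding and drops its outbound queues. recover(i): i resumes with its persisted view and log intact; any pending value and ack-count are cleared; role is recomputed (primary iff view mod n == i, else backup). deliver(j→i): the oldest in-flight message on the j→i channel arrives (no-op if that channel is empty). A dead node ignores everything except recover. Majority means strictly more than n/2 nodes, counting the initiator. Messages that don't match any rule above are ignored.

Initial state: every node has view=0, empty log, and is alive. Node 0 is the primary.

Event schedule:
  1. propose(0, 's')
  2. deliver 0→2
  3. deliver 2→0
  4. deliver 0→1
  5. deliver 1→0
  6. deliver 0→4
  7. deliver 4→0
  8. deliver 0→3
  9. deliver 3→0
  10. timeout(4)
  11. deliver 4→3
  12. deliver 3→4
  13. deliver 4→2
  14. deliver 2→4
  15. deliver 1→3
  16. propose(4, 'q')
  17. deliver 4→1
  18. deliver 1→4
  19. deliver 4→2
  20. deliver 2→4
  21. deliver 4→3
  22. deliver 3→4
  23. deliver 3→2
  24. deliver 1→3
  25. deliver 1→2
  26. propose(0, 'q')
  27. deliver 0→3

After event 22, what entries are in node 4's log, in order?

step 1 propose(0,'s'): —
step 2 deliver 0→2: 2={back,v=0,log=s}
step 3 deliver 2→0: —
step 4 deliver 0→1: 1={back,v=0,log=s}
step 5 deliver 1→0: 0={prim,v=0,log=s}
step 6 deliver 0→4: 4={back,v=0,log=s}
step 7 deliver 4→0: —
step 8 deliver 0→3: 3={back,v=0,log=s}
step 9 deliver 3→0: —
step 10 timeout(4): 4={back,v=1,log=s}
step 11 deliver 4→3: 3={back,v=1,log=s}
step 12 deliver 3→4: —
step 13 deliver 4→2: 2={back,v=1,log=s}
step 14 deliver 2→4: —
step 15 deliver 1→3: —
step 16 propose(4,'q'): —
step 17 deliver 4→1: 1={prim,v=1,log=s}
step 18 deliver 1→4: —
step 19 deliver 4→2: —
step 20 deliver 2→4: —
step 21 deliver 4→3: —
step 22 deliver 3→4: —

s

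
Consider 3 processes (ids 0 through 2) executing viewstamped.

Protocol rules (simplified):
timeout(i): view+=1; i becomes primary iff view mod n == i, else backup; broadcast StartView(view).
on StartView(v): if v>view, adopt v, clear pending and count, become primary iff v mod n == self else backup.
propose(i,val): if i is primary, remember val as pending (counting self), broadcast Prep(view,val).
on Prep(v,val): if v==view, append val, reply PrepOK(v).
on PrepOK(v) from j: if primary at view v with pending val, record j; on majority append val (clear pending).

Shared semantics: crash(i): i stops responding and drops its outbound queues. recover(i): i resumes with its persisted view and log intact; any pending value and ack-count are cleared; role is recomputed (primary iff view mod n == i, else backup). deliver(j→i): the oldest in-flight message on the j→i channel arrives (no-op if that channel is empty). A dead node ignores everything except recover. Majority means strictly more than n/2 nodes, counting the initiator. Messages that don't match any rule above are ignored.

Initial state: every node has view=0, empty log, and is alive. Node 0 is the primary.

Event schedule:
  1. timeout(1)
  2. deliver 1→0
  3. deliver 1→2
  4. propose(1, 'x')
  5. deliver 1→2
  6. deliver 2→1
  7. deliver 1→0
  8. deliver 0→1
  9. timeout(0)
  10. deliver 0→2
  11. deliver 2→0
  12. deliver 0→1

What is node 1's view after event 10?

step 1 timeout(1): 1={prim,v=1,log=-}
step 2 deliver 1→0: 0={back,v=1,log=-}
step 3 deliver 1→2: 2={back,v=1,log=-}
step 4 propose(1,'x'): —
step 5 deliver 1→2: 2={back,v=1,log=x}
step 6 deliver 2→1: 1={prim,v=1,log=x}
step 7 deliver 1→0: 0={back,v=1,log=x}
step 8 deliver 0→1: —
step 9 timeout(0): 0={back,v=2,log=x}
step 10 deliver 0→2: 2={prim,v=2,log=x}

1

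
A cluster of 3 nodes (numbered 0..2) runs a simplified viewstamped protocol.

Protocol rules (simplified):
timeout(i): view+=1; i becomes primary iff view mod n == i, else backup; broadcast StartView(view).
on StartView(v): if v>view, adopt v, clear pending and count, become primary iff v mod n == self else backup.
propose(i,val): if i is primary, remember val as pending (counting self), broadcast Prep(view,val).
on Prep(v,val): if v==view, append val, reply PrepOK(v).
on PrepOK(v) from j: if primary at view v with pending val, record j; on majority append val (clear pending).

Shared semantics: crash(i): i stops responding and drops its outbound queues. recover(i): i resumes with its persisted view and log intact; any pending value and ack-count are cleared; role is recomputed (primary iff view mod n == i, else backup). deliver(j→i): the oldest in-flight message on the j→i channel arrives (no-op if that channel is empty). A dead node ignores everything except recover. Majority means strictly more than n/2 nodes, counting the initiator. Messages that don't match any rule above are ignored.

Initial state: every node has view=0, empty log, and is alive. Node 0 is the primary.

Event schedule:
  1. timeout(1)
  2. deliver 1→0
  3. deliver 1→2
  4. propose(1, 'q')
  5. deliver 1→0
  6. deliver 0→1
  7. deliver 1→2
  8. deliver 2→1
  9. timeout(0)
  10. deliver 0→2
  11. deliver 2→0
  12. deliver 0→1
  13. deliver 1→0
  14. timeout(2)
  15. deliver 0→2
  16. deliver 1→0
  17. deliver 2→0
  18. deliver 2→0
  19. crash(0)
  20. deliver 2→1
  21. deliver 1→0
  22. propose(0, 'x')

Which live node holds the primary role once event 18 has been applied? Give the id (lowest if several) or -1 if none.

0

after 1 — timeout(1): n1:prim/v1/[-]
after 2 — deliver 1→0: n0:back/v1/[-]
after 3 — deliver 1→2: n2:back/v1/[-]
after 4 — propose(1,'q'): ·
after 5 — deliver 1→0: n0:back/v1/[q]
after 6 — deliver 0→1: n1:prim/v1/[q]
after 7 — deliver 1→2: n2:back/v1/[q]
after 8 — deliver 2→1: ·
after 9 — timeout(0): n0:back/v2/[q]
after 10 — deliver 0→2: n2:prim/v2/[q]
after 11 — deliver 2→0: ·
after 12 — deliver 0→1: n1:back/v2/[q]
after 13 — deliver 1→0: ·
after 14 — timeout(2): n2:back/v3/[q]
after 15 — deliver 0→2: ·
after 16 — deliver 1→0: ·
after 17 — deliver 2→0: n0:prim/v3/[q]
after 18 — deliver 2→0: ·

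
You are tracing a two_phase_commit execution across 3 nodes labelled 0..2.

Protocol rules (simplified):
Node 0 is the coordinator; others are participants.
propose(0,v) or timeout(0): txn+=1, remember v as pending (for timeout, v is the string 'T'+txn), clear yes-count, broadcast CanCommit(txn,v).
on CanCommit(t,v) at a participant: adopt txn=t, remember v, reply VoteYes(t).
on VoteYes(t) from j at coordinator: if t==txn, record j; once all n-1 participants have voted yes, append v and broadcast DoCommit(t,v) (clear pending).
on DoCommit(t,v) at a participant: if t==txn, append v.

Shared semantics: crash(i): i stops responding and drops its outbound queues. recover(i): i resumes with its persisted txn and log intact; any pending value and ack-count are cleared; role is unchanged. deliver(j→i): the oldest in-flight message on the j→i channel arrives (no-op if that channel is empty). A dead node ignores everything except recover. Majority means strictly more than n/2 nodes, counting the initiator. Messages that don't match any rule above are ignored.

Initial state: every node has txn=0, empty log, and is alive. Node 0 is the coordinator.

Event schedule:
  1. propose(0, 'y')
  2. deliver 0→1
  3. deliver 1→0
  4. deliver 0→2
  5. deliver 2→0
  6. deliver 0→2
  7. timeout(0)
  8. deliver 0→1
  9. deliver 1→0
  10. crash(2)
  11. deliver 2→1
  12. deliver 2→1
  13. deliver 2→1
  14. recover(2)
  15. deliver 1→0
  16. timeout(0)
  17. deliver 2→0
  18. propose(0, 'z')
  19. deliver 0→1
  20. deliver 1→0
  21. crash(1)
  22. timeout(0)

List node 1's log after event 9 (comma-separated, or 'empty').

[1] propose(0,'y') → N0(coor t1 [-])
[2] deliver 0→1 → N1(part t1 [-])
[3] deliver 1→0 → ∅
[4] deliver 0→2 → N2(part t1 [-])
[5] deliver 2→0 → N0(coor t1 [y])
[6] deliver 0→2 → N2(part t1 [y])
[7] timeout(0) → N0(coor t2 [y])
[8] deliver 0→1 → N1(part t1 [y])
[9] deliver 1→0 → ∅

y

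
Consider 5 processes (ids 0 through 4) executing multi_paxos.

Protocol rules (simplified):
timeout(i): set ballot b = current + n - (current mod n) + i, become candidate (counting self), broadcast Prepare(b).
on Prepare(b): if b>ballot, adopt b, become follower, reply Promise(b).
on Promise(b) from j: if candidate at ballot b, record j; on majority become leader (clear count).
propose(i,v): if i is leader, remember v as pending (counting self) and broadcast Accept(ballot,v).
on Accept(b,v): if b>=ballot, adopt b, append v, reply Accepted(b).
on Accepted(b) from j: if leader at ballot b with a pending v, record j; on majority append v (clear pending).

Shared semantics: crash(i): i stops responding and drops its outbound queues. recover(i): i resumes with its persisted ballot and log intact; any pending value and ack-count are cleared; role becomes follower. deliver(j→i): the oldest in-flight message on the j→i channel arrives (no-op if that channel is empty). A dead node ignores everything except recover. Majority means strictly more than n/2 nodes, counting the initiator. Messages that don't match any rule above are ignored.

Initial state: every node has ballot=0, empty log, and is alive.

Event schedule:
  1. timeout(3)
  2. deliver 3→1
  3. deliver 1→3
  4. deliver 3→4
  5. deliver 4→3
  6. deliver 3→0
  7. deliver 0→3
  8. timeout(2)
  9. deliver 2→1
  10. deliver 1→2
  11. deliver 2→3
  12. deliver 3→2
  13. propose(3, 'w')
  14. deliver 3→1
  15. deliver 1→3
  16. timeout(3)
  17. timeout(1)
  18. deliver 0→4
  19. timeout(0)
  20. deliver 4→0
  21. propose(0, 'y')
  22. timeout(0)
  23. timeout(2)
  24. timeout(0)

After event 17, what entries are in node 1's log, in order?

w

step 1 timeout(3): 3={cand,b=8,log=-}
step 2 deliver 3→1: 1={foll,b=8,log=-}
step 3 deliver 1→3: —
step 4 deliver 3→4: 4={foll,b=8,log=-}
step 5 deliver 4→3: 3={lead,b=8,log=-}
step 6 deliver 3→0: 0={foll,b=8,log=-}
step 7 deliver 0→3: —
step 8 timeout(2): 2={cand,b=7,log=-}
step 9 deliver 2→1: —
step 10 deliver 1→2: —
step 11 deliver 2→3: —
step 12 deliver 3→2: 2={foll,b=8,log=-}
step 13 propose(3,'w'): —
step 14 deliver 3→1: 1={foll,b=8,log=w}
step 15 deliver 1→3: —
step 16 timeout(3): 3={cand,b=13,log=-}
step 17 timeout(1): 1={cand,b=11,log=w}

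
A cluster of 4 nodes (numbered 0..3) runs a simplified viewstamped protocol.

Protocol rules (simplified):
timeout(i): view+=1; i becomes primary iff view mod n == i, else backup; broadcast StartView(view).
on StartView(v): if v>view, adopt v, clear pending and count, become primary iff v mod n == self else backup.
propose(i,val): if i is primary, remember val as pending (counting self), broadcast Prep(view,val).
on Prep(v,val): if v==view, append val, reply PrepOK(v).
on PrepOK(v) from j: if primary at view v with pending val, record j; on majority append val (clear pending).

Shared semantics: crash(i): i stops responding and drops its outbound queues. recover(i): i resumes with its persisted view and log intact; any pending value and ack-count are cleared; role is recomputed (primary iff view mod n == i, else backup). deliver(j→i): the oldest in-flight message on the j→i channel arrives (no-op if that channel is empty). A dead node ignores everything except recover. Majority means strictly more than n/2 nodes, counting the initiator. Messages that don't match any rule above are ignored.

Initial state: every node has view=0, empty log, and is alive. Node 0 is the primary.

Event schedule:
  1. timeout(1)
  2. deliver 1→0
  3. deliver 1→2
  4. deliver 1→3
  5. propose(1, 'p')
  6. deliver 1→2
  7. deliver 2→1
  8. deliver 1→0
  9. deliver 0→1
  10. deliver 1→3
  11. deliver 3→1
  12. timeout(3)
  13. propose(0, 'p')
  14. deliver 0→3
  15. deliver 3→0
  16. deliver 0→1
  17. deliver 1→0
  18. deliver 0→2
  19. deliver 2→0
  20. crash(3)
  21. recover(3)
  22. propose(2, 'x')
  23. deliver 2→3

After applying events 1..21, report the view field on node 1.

1

e1 timeout(1): 1[prim,v=1,-]
e2 deliver 1→0: 0[back,v=1,-]
e3 deliver 1→2: 2[back,v=1,-]
e4 deliver 1→3: 3[back,v=1,-]
e5 propose(1,'p'): ·
e6 deliver 1→2: 2[back,v=1,p]
e7 deliver 2→1: ·
e8 deliver 1→0: 0[back,v=1,p]
e9 deliver 0→1: 1[prim,v=1,p]
e10 deliver 1→3: 3[back,v=1,p]
e11 deliver 3→1: ·
e12 timeout(3): 3[back,v=2,p]
e13 propose(0,'p'): ·
e14 deliver 0→3: ·
e15 deliver 3→0: 0[back,v=2,p]
e16 deliver 0→1: ·
e17 deliver 1→0: ·
e18 deliver 0→2: ·
e19 deliver 2→0: ·
e20 crash(3): 3[✗back,v=2,p]
e21 recover(3): 3[back,v=2,p]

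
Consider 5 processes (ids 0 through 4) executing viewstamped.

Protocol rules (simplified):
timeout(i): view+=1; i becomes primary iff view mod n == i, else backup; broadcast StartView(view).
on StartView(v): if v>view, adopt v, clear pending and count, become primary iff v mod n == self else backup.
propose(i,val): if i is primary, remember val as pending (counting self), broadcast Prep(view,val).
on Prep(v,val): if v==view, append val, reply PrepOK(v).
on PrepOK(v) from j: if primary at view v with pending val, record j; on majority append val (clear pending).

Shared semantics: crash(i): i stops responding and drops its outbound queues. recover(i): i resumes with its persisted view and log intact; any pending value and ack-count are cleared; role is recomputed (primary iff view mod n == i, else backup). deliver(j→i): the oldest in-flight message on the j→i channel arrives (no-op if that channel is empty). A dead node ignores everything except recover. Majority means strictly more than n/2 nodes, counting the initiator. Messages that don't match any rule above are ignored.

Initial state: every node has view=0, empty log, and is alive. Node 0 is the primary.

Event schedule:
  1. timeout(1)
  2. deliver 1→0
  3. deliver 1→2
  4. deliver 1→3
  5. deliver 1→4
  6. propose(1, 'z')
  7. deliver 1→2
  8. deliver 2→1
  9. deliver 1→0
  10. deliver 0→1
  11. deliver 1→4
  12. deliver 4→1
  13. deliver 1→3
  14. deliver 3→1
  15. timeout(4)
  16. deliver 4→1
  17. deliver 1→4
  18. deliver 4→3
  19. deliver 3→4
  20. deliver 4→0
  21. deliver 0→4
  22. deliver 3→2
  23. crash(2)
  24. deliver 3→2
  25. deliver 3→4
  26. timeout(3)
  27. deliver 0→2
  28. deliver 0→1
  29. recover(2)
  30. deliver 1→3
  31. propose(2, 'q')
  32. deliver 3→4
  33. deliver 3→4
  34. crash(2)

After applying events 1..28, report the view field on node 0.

2

1. timeout(1):  <1:prim v1 ->
2. deliver 1→0:  <0:back v1 ->
3. deliver 1→2:  <2:back v1 ->
4. deliver 1→3:  <3:back v1 ->
5. deliver 1→4:  <4:back v1 ->
6. propose(1,'z'):  nop
7. deliver 1→2:  <2:back v1 z>
8. deliver 2→1:  nop
9. deliver 1→0:  <0:back v1 z>
10. deliver 0→1:  <1:prim v1 z>
11. deliver 1→4:  <4:back v1 z>
12. deliver 4→1:  nop
13. deliver 1→3:  <3:back v1 z>
14. deliver 3→1:  nop
15. timeout(4):  <4:back v2 z>
16. deliver 4→1:  <1:back v2 z>
17. deliver 1→4:  nop
18. deliver 4→3:  <3:back v2 z>
19. deliver 3→4:  nop
20. deliver 4→0:  <0:back v2 z>
21. deliver 0→4:  nop
22. deliver 3→2:  nop
23. crash(2):  <2:✗back v1 z>
24. deliver 3→2:  nop
25. deliver 3→4:  nop
26. timeout(3):  <3:prim v3 z>
27. deliver 0→2:  nop
28. deliver 0→1:  nop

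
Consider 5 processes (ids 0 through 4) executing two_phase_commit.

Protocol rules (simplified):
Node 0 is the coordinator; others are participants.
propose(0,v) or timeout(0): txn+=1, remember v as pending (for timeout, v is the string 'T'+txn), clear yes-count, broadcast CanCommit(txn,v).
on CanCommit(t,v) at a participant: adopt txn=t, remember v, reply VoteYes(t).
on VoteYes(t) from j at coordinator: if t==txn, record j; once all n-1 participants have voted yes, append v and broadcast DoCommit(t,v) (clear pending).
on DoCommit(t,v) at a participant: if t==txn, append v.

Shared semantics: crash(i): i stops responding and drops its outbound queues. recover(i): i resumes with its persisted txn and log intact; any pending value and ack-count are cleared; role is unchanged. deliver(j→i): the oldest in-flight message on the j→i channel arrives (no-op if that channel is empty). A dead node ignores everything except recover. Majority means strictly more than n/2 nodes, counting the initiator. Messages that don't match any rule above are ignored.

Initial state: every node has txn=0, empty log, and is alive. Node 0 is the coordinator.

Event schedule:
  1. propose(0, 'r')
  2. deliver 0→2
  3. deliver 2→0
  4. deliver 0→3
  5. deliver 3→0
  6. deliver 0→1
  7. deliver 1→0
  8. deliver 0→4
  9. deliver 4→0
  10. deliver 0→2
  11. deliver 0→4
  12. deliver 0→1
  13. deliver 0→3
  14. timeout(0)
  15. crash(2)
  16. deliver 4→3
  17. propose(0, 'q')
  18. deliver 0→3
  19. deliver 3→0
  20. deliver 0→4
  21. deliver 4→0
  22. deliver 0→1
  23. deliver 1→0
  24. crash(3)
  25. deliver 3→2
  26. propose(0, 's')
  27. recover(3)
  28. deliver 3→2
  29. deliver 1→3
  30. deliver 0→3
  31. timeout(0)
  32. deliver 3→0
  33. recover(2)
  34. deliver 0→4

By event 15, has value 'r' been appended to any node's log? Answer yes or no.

yes

[1] propose(0,'r') → N0(coor t1 [-])
[2] deliver 0→2 → N2(part t1 [-])
[3] deliver 2→0 → ∅
[4] deliver 0→3 → N3(part t1 [-])
[5] deliver 3→0 → ∅
[6] deliver 0→1 → N1(part t1 [-])
[7] deliver 1→0 → ∅
[8] deliver 0→4 → N4(part t1 [-])
[9] deliver 4→0 → N0(coor t1 [r])
[10] deliver 0→2 → N2(part t1 [r])
[11] deliver 0→4 → N4(part t1 [r])
[12] deliver 0→1 → N1(part t1 [r])
[13] deliver 0→3 → N3(part t1 [r])
[14] timeout(0) → N0(coor t2 [r])
[15] crash(2) → N2(✗part t1 [r])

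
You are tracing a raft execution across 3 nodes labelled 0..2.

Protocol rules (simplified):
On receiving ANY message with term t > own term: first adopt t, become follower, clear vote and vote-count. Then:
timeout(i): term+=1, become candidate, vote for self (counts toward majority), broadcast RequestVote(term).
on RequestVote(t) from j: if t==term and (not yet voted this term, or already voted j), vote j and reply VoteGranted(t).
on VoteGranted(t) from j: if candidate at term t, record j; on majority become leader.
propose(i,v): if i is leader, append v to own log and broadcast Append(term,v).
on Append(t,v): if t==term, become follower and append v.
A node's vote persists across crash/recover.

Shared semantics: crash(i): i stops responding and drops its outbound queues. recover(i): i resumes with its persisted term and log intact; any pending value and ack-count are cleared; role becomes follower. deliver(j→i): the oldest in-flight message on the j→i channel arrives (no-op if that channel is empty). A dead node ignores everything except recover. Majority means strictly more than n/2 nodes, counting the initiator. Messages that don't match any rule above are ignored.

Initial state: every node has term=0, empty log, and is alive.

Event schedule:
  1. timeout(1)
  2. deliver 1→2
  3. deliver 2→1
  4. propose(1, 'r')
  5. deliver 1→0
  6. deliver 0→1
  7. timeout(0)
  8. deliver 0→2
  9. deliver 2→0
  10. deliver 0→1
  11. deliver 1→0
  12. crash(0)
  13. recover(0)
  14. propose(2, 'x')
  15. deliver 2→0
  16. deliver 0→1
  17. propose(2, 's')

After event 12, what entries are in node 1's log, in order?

r

step 1 timeout(1): 1={cand,t=1,log=-}
step 2 deliver 1→2: 2={foll,t=1,log=-}
step 3 deliver 2→1: 1={lead,t=1,log=-}
step 4 propose(1,'r'): 1={lead,t=1,log=r}
step 5 deliver 1→0: 0={foll,t=1,log=-}
step 6 deliver 0→1: —
step 7 timeout(0): 0={cand,t=2,log=-}
step 8 deliver 0→2: 2={foll,t=2,log=-}
step 9 deliver 2→0: 0={lead,t=2,log=-}
step 10 deliver 0→1: 1={foll,t=2,log=r}
step 11 deliver 1→0: —
step 12 crash(0): 0={✗lead,t=2,log=-}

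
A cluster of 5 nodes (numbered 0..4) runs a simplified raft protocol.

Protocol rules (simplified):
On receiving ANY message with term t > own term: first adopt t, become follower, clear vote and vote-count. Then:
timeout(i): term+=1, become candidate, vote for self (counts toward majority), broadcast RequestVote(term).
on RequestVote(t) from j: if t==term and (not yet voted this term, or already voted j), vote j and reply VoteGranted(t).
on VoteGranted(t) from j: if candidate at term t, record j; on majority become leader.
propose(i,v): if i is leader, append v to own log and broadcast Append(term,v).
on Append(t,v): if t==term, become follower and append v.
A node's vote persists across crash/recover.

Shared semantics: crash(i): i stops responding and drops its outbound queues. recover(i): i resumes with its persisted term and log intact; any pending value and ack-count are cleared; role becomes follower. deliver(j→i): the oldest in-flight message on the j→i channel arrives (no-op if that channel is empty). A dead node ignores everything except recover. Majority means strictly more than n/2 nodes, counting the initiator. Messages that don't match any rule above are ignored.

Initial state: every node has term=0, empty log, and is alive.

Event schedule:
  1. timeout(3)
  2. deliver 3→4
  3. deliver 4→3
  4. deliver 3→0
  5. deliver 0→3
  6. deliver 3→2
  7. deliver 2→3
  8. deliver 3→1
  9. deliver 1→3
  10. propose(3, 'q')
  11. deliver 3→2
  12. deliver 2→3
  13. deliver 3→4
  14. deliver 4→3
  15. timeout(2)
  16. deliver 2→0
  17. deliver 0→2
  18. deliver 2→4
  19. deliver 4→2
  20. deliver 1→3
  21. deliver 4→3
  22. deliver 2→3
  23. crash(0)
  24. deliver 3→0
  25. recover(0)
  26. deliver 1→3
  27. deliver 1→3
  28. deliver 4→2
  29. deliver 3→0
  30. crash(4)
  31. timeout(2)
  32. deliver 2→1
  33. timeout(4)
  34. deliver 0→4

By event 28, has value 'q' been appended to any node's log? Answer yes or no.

yes

1. timeout(3):  <3:cand t1 ->
2. deliver 3→4:  <4:foll t1 ->
3. deliver 4→3:  nop
4. deliver 3→0:  <0:foll t1 ->
5. deliver 0→3:  <3:lead t1 ->
6. deliver 3→2:  <2:foll t1 ->
7. deliver 2→3:  nop
8. deliver 3→1:  <1:foll t1 ->
9. deliver 1→3:  nop
10. propose(3,'q'):  <3:lead t1 q>
11. deliver 3→2:  <2:foll t1 q>
12. deliver 2→3:  nop
13. deliver 3→4:  <4:foll t1 q>
14. deliver 4→3:  nop
15. timeout(2):  <2:cand t2 q>
16. deliver 2→0:  <0:foll t2 ->
17. deliver 0→2:  nop
18. deliver 2→4:  <4:foll t2 q>
19. deliver 4→2:  <2:lead t2 q>
20. deliver 1→3:  nop
21. deliver 4→3:  nop
22. deliver 2→3:  <3:foll t2 q>
23. crash(0):  <0:✗foll t2 ->
24. deliver 3→0:  nop
25. recover(0):  <0:foll t2 ->
26. deliver 1→3:  nop
27. deliver 1→3:  nop
28. deliver 4→2:  nop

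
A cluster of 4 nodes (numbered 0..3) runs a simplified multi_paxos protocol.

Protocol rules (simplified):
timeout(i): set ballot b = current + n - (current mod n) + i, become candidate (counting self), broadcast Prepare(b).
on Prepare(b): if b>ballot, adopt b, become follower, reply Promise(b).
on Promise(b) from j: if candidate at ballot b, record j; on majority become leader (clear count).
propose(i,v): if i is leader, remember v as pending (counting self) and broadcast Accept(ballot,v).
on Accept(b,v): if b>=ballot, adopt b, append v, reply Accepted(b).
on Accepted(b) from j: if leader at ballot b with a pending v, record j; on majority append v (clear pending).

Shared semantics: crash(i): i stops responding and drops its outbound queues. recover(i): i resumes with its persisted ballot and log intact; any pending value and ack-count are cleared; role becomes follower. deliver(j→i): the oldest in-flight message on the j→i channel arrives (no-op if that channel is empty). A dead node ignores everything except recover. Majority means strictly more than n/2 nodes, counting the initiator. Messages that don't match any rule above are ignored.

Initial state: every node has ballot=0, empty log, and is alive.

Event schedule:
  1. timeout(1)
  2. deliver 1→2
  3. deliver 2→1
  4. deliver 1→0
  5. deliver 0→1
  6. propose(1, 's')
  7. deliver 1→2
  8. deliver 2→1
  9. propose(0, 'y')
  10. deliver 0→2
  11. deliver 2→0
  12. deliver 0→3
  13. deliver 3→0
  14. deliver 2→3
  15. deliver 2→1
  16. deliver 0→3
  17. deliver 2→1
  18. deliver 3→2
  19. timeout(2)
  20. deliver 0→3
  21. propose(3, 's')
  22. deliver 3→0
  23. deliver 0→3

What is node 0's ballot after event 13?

1. timeout(1):  <1:cand b5 ->
2. deliver 1→2:  <2:foll b5 ->
3. deliver 2→1:  nop
4. deliver 1→0:  <0:foll b5 ->
5. deliver 0→1:  <1:lead b5 ->
6. propose(1,'s'):  nop
7. deliver 1→2:  <2:foll b5 s>
8. deliver 2→1:  nop
9. propose(0,'y'):  nop
10. deliver 0→2:  nop
11. deliver 2→0:  nop
12. deliver 0→3:  nop
13. deliver 3→0:  nop

5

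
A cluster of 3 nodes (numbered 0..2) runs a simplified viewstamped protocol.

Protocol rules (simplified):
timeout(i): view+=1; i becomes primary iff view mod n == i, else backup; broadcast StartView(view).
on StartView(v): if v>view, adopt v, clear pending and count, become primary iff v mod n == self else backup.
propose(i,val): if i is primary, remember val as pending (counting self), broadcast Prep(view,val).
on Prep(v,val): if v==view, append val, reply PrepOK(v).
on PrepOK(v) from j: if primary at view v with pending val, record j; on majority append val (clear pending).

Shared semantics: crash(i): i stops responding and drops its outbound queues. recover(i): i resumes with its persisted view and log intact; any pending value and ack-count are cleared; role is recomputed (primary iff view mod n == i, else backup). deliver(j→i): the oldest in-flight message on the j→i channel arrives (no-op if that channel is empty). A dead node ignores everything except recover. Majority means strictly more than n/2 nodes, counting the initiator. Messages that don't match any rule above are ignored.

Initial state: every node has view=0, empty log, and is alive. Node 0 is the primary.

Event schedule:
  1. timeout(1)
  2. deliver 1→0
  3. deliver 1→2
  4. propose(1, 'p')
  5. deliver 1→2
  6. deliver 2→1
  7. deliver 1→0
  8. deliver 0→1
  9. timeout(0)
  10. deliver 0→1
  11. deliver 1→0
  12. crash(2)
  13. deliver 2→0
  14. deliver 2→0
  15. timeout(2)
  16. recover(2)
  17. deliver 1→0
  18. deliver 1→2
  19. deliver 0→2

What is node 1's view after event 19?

2

after 1 — timeout(1): n1:prim/v1/[-]
after 2 — deliver 1→0: n0:back/v1/[-]
after 3 — deliver 1→2: n2:back/v1/[-]
after 4 — propose(1,'p'): ·
after 5 — deliver 1→2: n2:back/v1/[p]
after 6 — deliver 2→1: n1:prim/v1/[p]
after 7 — deliver 1→0: n0:back/v1/[p]
after 8 — deliver 0→1: ·
after 9 — timeout(0): n0:back/v2/[p]
after 10 — deliver 0→1: n1:back/v2/[p]
after 11 — deliver 1→0: ·
after 12 — crash(2): n2:✗back/v1/[p]
after 13 — deliver 2→0: ·
after 14 — deliver 2→0: ·
after 15 — timeout(2): ·
after 16 — recover(2): n2:back/v1/[p]
after 17 — deliver 1→0: ·
after 18 — deliver 1→2: ·
after 19 — deliver 0→2: n2:prim/v2/[p]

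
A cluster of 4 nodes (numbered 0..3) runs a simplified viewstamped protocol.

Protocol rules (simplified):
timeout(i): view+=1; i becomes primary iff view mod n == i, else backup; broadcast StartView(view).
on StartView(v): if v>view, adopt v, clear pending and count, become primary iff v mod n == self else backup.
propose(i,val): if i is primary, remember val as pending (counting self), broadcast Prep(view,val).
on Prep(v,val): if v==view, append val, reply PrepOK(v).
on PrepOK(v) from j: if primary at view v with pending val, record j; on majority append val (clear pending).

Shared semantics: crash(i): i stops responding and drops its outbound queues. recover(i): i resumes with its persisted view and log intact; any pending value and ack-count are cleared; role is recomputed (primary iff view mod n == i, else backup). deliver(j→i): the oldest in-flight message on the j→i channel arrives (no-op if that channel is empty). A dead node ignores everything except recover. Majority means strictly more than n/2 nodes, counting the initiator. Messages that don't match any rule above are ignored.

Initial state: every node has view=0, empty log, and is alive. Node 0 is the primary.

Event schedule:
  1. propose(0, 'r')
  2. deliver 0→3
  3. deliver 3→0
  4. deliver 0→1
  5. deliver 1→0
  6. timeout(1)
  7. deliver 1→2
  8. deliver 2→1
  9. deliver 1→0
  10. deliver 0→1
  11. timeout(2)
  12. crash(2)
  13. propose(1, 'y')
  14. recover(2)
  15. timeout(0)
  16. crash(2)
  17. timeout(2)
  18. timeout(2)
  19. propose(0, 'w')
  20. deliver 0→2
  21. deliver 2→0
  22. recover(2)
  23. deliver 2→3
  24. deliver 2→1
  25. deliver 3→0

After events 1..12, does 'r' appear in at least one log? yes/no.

yes

1. propose(0,'r'):  nop
2. deliver 0→3:  <3:back v0 r>
3. deliver 3→0:  nop
4. deliver 0→1:  <1:back v0 r>
5. deliver 1→0:  <0:prim v0 r>
6. timeout(1):  <1:prim v1 r>
7. deliver 1→2:  <2:back v1 ->
8. deliver 2→1:  nop
9. deliver 1→0:  <0:back v1 r>
10. deliver 0→1:  nop
11. timeout(2):  <2:prim v2 ->
12. crash(2):  <2:✗prim v2 ->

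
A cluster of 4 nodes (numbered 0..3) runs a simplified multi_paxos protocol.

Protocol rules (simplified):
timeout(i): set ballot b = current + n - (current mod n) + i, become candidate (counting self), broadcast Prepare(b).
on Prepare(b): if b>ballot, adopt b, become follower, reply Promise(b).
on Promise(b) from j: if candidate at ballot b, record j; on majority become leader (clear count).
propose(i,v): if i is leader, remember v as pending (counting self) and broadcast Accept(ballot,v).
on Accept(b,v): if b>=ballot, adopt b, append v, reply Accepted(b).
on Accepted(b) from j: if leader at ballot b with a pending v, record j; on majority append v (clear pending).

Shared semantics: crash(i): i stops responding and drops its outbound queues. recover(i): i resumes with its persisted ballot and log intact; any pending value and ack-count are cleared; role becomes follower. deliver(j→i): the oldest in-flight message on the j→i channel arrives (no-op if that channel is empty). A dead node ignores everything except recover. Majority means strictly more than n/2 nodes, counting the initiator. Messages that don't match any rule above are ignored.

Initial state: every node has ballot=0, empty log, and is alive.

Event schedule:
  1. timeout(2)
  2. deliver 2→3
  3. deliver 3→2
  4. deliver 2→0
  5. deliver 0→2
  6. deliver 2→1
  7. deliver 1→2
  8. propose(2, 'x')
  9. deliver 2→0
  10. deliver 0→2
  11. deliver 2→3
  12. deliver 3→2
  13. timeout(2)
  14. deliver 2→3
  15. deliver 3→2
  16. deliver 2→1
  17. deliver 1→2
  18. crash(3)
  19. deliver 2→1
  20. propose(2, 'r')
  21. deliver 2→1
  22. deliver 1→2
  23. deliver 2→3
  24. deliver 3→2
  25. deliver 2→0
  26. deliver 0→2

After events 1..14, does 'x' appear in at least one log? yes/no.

yes

after 1 — timeout(2): n2:cand/b6/[-]
after 2 — deliver 2→3: n3:foll/b6/[-]
after 3 — deliver 3→2: ·
after 4 — deliver 2→0: n0:foll/b6/[-]
after 5 — deliver 0→2: n2:lead/b6/[-]
after 6 — deliver 2→1: n1:foll/b6/[-]
after 7 — deliver 1→2: ·
after 8 — propose(2,'x'): ·
after 9 — deliver 2→0: n0:foll/b6/[x]
after 10 — deliver 0→2: ·
after 11 — deliver 2→3: n3:foll/b6/[x]
after 12 — deliver 3→2: n2:lead/b6/[x]
after 13 — timeout(2): n2:cand/b10/[x]
after 14 — deliver 2→3: n3:foll/b10/[x]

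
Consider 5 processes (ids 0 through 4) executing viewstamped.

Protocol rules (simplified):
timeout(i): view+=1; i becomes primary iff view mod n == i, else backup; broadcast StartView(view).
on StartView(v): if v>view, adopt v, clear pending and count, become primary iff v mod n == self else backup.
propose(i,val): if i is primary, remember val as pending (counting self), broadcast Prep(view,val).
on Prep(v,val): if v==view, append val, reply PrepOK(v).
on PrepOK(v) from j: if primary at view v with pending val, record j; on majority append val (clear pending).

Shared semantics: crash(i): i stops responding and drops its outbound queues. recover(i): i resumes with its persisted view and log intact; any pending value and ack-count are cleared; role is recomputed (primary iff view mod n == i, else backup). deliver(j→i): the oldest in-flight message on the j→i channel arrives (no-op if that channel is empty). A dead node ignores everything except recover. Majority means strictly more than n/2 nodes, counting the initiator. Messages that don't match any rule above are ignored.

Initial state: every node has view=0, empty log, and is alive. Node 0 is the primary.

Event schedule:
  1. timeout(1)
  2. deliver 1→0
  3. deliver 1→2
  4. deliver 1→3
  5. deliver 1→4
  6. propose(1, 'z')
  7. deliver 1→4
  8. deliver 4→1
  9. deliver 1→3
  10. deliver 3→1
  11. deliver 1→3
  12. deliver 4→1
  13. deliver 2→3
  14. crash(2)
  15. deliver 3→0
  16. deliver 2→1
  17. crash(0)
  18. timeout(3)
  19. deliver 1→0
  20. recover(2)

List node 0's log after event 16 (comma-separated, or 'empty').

empty

e1 timeout(1): 1[prim,v=1,-]
e2 deliver 1→0: 0[back,v=1,-]
e3 deliver 1→2: 2[back,v=1,-]
e4 deliver 1→3: 3[back,v=1,-]
e5 deliver 1→4: 4[back,v=1,-]
e6 propose(1,'z'): ·
e7 deliver 1→4: 4[back,v=1,z]
e8 deliver 4→1: ·
e9 deliver 1→3: 3[back,v=1,z]
e10 deliver 3→1: 1[prim,v=1,z]
e11 deliver 1→3: ·
e12 deliver 4→1: ·
e13 deliver 2→3: ·
e14 crash(2): 2[✗back,v=1,-]
e15 deliver 3→0: ·
e16 deliver 2→1: ·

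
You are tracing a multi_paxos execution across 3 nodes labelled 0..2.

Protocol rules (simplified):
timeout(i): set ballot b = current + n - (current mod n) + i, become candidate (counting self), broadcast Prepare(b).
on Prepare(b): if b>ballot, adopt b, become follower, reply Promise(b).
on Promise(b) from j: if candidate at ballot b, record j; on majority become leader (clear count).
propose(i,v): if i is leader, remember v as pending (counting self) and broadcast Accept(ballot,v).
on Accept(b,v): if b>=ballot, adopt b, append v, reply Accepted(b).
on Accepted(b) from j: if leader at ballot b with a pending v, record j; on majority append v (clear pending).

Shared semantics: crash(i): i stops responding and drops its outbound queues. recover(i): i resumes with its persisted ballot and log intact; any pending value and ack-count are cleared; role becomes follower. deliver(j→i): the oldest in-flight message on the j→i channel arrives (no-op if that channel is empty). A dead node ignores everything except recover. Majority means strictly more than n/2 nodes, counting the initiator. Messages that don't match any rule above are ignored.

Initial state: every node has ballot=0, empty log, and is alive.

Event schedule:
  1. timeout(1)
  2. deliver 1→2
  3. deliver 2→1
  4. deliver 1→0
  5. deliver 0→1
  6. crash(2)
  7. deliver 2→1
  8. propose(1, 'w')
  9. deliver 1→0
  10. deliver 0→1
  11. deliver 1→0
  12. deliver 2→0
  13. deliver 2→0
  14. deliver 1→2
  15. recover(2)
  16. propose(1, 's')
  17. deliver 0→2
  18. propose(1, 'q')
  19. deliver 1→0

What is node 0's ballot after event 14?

after 1 — timeout(1): n1:cand/b4/[-]
after 2 — deliver 1→2: n2:foll/b4/[-]
after 3 — deliver 2→1: n1:lead/b4/[-]
after 4 — deliver 1→0: n0:foll/b4/[-]
after 5 — deliver 0→1: ·
after 6 — crash(2): n2:✗foll/b4/[-]
after 7 — deliver 2→1: ·
after 8 — propose(1,'w'): ·
after 9 — deliver 1→0: n0:foll/b4/[w]
after 10 — deliver 0→1: n1:lead/b4/[w]
after 11 — deliver 1→0: ·
after 12 — deliver 2→0: ·
after 13 — deliver 2→0: ·
after 14 — deliver 1→2: ·

4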